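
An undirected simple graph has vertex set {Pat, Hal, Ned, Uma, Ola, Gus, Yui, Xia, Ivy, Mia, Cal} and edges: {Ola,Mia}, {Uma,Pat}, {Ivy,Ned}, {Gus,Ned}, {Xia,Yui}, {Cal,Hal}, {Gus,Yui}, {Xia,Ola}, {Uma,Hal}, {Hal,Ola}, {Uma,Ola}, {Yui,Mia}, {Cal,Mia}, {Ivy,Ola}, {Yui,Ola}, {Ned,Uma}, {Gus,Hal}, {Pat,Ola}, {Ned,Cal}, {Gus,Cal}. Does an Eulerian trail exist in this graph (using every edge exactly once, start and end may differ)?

Degrees: Pat:2, Hal:4, Ned:4, Uma:4, Ola:7, Gus:4, Yui:4, Xia:2, Ivy:2, Mia:3, Cal:4
Odd-degree vertices: Ola, Mia (2 total).
The non-isolated vertices are connected and exactly 2 have odd degree, so an Eulerian trail exists (from Ola to Mia).

Yes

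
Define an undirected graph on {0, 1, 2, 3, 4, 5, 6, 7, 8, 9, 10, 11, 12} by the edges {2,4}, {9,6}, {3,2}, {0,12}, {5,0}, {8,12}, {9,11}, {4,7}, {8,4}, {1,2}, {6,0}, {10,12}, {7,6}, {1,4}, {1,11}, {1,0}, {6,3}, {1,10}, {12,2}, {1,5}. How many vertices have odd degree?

Degrees: 0:4, 1:6, 2:4, 3:2, 4:4, 5:2, 6:4, 7:2, 8:2, 9:2, 10:2, 11:2, 12:4
Odd-degree vertices: none.

0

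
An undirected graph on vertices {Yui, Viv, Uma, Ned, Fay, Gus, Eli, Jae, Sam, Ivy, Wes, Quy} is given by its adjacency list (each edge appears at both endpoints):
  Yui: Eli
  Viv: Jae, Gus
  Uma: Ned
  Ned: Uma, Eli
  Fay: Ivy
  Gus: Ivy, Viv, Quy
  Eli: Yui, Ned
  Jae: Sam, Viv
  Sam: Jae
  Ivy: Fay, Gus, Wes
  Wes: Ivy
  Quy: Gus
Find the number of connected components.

2

Component: {Yui, Uma, Ned, Eli}
Component: {Viv, Fay, Gus, Jae, Sam, Ivy, Wes, Quy}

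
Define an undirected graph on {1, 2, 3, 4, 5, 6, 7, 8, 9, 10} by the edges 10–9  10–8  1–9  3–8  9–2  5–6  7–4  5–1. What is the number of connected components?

Component: {4, 7}
Component: {1, 2, 3, 5, 6, 8, 9, 10}

2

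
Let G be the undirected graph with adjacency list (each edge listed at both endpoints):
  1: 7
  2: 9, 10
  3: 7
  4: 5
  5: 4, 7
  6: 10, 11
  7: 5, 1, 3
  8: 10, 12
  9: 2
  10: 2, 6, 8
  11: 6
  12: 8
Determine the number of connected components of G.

2

Component: {1, 3, 4, 5, 7}
Component: {2, 6, 8, 9, 10, 11, 12}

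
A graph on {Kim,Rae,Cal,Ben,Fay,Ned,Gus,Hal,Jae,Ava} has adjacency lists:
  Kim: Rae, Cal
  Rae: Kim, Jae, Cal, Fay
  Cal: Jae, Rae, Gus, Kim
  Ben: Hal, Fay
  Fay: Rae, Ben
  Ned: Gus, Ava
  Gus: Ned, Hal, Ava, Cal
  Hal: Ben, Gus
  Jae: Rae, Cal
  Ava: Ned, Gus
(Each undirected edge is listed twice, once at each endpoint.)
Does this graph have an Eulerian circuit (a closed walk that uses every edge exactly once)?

Yes

Degrees: Kim:2, Rae:4, Cal:4, Ben:2, Fay:2, Ned:2, Gus:4, Hal:2, Jae:2, Ava:2
All degrees are even and the non-isolated vertices are connected — an Eulerian circuit exists.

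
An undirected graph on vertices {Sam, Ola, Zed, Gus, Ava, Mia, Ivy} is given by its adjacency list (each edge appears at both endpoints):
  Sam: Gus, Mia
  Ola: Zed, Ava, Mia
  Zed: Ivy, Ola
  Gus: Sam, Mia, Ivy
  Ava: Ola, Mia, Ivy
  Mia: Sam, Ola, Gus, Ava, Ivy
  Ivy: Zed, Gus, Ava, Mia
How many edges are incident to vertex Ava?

3

Neighbors of Ava: Ola, Mia, Ivy.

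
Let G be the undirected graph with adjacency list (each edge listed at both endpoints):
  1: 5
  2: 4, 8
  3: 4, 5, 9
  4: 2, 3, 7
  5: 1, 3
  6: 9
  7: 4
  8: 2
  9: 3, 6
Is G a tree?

Yes

The graph has 9 vertices and 8 edges.
Connected and |E| = |V| - 1, which characterizes a tree.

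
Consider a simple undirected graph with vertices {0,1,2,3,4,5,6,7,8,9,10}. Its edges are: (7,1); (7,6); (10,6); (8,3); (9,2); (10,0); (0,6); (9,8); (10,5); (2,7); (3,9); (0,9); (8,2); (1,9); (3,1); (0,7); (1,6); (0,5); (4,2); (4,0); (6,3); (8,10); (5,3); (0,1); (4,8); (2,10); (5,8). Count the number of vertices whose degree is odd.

Degrees: 0:7, 1:5, 2:5, 3:5, 4:3, 5:4, 6:5, 7:4, 8:6, 9:5, 10:5
Odd-degree vertices: 0, 1, 2, 3, 4, 6, 9, 10.

8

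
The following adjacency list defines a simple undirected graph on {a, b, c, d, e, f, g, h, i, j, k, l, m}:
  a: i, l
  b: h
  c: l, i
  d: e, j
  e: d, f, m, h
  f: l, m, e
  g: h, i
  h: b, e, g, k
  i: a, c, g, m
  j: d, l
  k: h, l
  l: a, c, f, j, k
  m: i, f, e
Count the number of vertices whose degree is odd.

4

Degrees: a:2, b:1, c:2, d:2, e:4, f:3, g:2, h:4, i:4, j:2, k:2, l:5, m:3
Odd-degree vertices: b, f, l, m.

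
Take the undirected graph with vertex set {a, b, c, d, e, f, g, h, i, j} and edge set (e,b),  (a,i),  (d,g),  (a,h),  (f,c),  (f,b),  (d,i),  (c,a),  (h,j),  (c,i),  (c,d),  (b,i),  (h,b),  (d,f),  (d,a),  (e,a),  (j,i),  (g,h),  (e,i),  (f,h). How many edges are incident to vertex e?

3

Neighbors of e: a, b, i.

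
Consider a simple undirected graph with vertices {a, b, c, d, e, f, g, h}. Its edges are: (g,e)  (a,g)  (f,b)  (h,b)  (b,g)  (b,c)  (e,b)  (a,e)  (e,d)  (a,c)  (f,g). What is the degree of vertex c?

2

Neighbors of c: a, b.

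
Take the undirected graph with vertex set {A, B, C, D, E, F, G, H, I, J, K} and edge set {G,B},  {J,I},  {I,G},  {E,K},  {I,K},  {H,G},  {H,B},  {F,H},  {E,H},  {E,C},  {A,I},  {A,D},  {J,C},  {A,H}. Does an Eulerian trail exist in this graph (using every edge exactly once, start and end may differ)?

Degrees: A:3, B:2, C:2, D:1, E:3, F:1, G:3, H:5, I:4, J:2, K:2
Odd-degree vertices: A, D, E, F, G, H (6 total).
With 6 odd-degree vertices (more than two), no single trail can use every edge.

No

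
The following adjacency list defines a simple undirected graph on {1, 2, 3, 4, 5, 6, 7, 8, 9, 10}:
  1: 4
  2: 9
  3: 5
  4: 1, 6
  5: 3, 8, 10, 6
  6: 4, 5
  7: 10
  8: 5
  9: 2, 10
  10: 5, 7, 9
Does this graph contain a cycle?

No

|V| = 10, |E| = 9, number of components = 1.
Since 9 = 10 - 1, the graph is a forest and contains no cycle.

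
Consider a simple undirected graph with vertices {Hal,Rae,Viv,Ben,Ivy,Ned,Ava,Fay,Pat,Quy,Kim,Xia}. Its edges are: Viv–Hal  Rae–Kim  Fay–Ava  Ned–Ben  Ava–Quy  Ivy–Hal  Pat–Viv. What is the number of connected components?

5

Component: {Xia}
Component: {Rae, Kim}
Component: {Ben, Ned}
Component: {Ava, Fay, Quy}
Component: {Hal, Viv, Ivy, Pat}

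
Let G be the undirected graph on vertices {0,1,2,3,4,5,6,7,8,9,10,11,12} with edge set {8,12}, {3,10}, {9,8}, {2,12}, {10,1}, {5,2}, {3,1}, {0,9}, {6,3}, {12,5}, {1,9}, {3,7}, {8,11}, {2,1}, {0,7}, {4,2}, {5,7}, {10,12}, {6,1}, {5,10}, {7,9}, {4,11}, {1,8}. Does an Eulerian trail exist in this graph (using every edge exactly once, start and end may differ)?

Degrees: 0:2, 1:6, 2:4, 3:4, 4:2, 5:4, 6:2, 7:4, 8:4, 9:4, 10:4, 11:2, 12:4
Odd-degree vertices: none (0 total).
With 0 odd-degree vertices and all edges in one connected piece, an Eulerian trail exists.

Yes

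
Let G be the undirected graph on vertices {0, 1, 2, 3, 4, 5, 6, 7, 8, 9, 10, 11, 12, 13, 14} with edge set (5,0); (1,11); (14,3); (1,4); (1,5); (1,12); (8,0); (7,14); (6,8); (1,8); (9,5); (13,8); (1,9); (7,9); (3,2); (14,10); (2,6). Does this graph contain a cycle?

Yes

The graph has 15 vertices, 17 edges, and 1 connected component.
One cycle is 8-1-5-9-7-14-3-2-6-8.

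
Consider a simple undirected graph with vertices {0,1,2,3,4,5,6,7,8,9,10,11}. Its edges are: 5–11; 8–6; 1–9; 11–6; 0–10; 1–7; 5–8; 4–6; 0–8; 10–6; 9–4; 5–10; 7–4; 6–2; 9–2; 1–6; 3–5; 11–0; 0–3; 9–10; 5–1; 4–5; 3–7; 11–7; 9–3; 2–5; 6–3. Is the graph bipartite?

Yes

Color {1, 2, 3, 4, 8, 10, 11} black and {0, 5, 6, 7, 9} white. No edge joins two same-colored vertices, so the graph is bipartite.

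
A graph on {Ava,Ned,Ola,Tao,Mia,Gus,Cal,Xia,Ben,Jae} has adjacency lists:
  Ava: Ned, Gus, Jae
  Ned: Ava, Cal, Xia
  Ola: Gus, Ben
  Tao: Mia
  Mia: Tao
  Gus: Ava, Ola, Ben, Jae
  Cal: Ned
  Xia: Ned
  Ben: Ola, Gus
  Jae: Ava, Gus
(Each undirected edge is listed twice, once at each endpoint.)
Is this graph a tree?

No

|V| = 10, |E| = 10.
It is not connected, so it is not a tree.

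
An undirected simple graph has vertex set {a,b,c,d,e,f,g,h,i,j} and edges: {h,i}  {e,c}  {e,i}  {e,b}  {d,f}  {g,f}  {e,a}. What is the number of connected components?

Component: {j}
Component: {d, f, g}
Component: {a, b, c, e, h, i}

3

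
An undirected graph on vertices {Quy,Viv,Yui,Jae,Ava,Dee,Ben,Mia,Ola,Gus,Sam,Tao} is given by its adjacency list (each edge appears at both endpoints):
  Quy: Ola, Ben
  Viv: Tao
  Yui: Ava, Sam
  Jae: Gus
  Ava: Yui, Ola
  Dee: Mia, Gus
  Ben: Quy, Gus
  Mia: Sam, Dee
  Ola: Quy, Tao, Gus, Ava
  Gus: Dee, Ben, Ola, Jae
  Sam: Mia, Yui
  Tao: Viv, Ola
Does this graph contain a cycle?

Yes

|V| = 12, |E| = 13, number of components = 1.
Since 13 > 12 - 1, a cycle must exist; for instance Quy-Ola-Gus-Ben-Quy.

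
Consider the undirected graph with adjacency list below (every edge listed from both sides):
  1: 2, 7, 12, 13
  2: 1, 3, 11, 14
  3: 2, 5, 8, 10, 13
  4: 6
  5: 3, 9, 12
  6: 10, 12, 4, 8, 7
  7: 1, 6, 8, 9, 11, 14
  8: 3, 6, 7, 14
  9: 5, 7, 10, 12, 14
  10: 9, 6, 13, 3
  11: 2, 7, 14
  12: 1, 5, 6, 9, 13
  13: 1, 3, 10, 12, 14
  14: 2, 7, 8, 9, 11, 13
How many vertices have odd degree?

8

Degrees: 1:4, 2:4, 3:5, 4:1, 5:3, 6:5, 7:6, 8:4, 9:5, 10:4, 11:3, 12:5, 13:5, 14:6
Odd-degree vertices: 3, 4, 5, 6, 9, 11, 12, 13.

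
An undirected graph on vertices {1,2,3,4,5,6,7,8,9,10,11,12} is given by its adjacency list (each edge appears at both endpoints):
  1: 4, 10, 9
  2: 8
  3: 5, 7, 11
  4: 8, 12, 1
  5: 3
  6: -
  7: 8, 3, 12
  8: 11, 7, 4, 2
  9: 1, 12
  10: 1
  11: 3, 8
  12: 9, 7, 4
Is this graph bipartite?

Yes

A valid 2-coloring puts {2, 4, 5, 6, 7, 9, 10, 11} on one side and {1, 3, 8, 12} on the other; every edge crosses between the two sides.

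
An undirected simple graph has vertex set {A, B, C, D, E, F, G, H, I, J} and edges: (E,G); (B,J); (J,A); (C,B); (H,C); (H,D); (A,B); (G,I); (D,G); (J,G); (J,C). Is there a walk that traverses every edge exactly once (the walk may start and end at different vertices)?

No

Degrees: A:2, B:3, C:3, D:2, E:1, F:0, G:4, H:2, I:1, J:4
Odd-degree vertices: B, C, E, I (4 total).
An Eulerian trail requires 0 or 2 odd-degree vertices; here there are 4.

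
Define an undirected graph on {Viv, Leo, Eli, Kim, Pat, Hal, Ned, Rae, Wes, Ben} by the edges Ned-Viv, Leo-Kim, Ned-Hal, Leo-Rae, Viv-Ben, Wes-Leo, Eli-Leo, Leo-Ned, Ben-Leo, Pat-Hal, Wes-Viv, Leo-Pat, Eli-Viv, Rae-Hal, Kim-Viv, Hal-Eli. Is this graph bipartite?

Yes

Partition the vertices as {Eli, Kim, Pat, Ned, Rae, Wes, Ben} vs {Viv, Leo, Hal}. Each listed edge has one endpoint in each part, so the graph is bipartite.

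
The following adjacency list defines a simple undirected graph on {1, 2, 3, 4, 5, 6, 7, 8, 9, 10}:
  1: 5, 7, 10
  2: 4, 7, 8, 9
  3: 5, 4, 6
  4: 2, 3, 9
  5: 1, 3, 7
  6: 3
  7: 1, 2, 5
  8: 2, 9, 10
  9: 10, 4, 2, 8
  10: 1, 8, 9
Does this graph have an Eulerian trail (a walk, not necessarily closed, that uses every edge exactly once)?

No

Degrees: 1:3, 2:4, 3:3, 4:3, 5:3, 6:1, 7:3, 8:3, 9:4, 10:3
Odd-degree vertices: 1, 3, 4, 5, 6, 7, 8, 10 (8 total).
With 8 odd-degree vertices (more than two), no single trail can use every edge.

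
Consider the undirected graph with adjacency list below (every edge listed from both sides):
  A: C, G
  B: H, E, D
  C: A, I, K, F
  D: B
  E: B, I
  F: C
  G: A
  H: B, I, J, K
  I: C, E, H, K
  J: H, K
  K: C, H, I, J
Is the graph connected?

Yes

A breadth-first search from A visits A, C, G, I, F, K, E, H, J, B, D — all 11 vertices — so the graph is connected.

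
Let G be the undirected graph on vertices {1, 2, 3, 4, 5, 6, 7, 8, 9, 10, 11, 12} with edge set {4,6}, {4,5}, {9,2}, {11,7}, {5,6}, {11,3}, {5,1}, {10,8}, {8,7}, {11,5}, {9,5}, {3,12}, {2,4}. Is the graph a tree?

|V| = 12, |E| = 13.
Connected but with 13 > 11 edges, so it has a cycle and is not a tree.

No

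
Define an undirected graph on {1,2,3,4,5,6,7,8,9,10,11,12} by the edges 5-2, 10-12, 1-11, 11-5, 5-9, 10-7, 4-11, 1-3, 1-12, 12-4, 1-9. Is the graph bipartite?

Partition the vertices as {2, 3, 6, 7, 8, 9, 11, 12} vs {1, 4, 5, 10}. Each listed edge has one endpoint in each part, so the graph is bipartite.

Yes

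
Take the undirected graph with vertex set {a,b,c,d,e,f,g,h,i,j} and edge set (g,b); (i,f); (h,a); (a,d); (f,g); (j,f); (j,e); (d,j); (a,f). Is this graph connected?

No

Component: {c}
Component: {a, b, d, e, f, g, h, i, j}
There are 2 separate components, so the graph is not connected.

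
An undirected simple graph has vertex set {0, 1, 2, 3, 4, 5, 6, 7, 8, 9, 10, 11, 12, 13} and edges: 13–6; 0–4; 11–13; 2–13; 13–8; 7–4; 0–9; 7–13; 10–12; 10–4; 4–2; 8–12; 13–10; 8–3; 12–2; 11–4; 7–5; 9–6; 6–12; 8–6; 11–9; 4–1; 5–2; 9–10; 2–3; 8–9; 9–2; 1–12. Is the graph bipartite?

8-6-13-8 is an odd cycle (length 3), and a bipartite graph can contain only even cycles.

No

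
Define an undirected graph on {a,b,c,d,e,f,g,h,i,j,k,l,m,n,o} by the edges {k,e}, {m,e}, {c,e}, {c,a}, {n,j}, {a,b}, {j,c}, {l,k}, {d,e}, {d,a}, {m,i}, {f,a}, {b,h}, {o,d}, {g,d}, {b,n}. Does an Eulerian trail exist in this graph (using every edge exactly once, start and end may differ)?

No

Degrees: a:4, b:3, c:3, d:4, e:4, f:1, g:1, h:1, i:1, j:2, k:2, l:1, m:2, n:2, o:1
Odd-degree vertices: b, c, f, g, h, i, l, o (8 total).
With 8 odd-degree vertices (more than two), no single trail can use every edge.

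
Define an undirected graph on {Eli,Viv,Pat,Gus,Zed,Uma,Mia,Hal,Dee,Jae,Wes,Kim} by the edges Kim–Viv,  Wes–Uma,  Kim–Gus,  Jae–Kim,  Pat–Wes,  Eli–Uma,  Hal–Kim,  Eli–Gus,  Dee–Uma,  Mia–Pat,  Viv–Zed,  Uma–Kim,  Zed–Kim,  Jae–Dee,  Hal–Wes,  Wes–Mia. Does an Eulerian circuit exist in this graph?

Yes

Degrees: Eli:2, Viv:2, Pat:2, Gus:2, Zed:2, Uma:4, Mia:2, Hal:2, Dee:2, Jae:2, Wes:4, Kim:6
All degrees are even and the non-isolated vertices are connected — an Eulerian circuit exists.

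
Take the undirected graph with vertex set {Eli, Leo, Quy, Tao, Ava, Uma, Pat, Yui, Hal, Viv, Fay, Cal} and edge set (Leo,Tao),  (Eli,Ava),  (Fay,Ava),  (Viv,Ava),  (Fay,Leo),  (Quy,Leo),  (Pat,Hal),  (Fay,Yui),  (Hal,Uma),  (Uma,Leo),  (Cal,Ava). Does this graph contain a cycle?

The graph has 12 vertices, 11 edges, and 1 connected component.
Since 11 = 12 - 1, the graph is a forest and contains no cycle.

No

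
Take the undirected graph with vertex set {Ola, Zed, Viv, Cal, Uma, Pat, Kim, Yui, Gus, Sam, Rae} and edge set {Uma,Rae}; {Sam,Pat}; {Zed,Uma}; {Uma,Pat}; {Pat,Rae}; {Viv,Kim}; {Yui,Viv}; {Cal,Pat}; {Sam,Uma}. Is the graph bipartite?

The cycle Pat-Uma-Rae-Pat has length 3, which is odd, so the graph is not bipartite.

No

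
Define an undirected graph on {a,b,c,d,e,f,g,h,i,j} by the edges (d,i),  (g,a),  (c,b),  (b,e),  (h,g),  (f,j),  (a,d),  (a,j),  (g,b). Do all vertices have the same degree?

Degrees: a:3, b:3, c:1, d:2, e:1, f:1, g:3, h:1, i:1, j:2
Degrees are not all equal (e.g. deg(c)=1 but deg(a)=3); not regular.

No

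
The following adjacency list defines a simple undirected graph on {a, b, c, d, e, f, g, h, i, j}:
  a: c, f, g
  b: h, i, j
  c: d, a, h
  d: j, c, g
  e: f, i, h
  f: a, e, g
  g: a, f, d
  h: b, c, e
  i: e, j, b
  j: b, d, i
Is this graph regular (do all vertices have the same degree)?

Degrees: a:3, b:3, c:3, d:3, e:3, f:3, g:3, h:3, i:3, j:3
Every vertex has degree 3, so the graph is 3-regular.

Yes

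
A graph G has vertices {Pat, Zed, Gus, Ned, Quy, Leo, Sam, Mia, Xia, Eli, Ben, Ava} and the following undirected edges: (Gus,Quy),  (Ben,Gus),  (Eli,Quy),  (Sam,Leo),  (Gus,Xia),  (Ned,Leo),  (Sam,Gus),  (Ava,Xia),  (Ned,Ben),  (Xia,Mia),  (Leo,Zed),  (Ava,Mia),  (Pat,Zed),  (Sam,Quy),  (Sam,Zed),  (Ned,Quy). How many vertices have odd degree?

Degrees: Pat:1, Zed:3, Gus:4, Ned:3, Quy:4, Leo:3, Sam:4, Mia:2, Xia:3, Eli:1, Ben:2, Ava:2
Odd-degree vertices: Pat, Zed, Ned, Leo, Xia, Eli.

6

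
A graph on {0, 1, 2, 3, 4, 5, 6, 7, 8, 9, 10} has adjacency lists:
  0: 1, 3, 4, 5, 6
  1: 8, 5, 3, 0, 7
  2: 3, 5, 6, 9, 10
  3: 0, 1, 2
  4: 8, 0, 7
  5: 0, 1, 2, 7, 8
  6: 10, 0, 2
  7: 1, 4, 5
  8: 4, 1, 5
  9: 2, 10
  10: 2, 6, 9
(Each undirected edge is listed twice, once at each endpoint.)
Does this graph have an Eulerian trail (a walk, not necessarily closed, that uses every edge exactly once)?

No

Degrees: 0:5, 1:5, 2:5, 3:3, 4:3, 5:5, 6:3, 7:3, 8:3, 9:2, 10:3
Odd-degree vertices: 0, 1, 2, 3, 4, 5, 6, 7, 8, 10 (10 total).
With 10 odd-degree vertices (more than two), no single trail can use every edge.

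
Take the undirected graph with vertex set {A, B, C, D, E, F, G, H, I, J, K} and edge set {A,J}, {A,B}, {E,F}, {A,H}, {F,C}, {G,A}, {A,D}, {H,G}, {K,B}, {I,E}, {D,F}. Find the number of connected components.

1

Component: {A, B, C, D, E, F, G, H, I, J, K}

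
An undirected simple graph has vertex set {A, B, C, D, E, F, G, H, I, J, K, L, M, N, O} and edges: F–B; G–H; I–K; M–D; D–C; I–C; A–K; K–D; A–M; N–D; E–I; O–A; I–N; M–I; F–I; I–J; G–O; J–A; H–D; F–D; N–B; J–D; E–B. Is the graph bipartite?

A valid 2-coloring puts {C, E, F, H, J, K, L, M, N, O} on one side and {A, B, D, G, I} on the other; every edge crosses between the two sides.

Yes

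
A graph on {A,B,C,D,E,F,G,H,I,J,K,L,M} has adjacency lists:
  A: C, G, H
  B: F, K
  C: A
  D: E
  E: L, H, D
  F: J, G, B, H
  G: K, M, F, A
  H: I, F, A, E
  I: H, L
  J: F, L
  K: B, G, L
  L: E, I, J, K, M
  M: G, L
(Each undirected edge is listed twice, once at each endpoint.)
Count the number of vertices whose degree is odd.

Degrees: A:3, B:2, C:1, D:1, E:3, F:4, G:4, H:4, I:2, J:2, K:3, L:5, M:2
Odd-degree vertices: A, C, D, E, K, L.

6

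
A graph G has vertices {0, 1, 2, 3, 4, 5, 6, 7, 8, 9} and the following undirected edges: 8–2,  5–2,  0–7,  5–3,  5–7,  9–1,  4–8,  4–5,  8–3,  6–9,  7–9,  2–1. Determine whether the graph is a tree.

No

The graph has 10 vertices and 12 edges.
A tree on 10 vertices has exactly 9 edges; this graph has 12, so it contains a cycle and is not a tree.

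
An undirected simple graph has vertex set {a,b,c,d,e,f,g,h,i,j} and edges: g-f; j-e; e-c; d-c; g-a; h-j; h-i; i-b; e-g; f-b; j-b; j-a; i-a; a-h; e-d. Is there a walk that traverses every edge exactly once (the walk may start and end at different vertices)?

No

Degrees: a:4, b:3, c:2, d:2, e:4, f:2, g:3, h:3, i:3, j:4
Odd-degree vertices: b, g, h, i (4 total).
With 4 odd-degree vertices (more than two), no single trail can use every edge.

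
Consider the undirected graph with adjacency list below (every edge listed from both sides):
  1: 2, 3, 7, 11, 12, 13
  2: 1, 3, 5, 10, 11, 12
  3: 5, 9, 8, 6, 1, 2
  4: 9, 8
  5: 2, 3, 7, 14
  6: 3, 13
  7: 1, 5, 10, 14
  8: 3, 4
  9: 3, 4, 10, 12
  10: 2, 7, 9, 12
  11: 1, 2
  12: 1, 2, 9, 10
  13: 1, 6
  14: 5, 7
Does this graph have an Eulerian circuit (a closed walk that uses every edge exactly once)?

Yes

Degrees: 1:6, 2:6, 3:6, 4:2, 5:4, 6:2, 7:4, 8:2, 9:4, 10:4, 11:2, 12:4, 13:2, 14:2
Every vertex has even degree and the edges form a single connected piece, so an Eulerian circuit exists.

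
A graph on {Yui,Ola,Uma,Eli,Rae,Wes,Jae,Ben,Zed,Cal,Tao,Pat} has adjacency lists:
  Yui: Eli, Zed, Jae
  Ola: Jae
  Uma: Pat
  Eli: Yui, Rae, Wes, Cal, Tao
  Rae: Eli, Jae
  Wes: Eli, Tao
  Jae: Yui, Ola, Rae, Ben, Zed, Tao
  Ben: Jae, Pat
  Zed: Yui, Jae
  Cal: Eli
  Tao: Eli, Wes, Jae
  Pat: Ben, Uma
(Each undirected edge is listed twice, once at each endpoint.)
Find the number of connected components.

Component: {Yui, Ola, Uma, Eli, Rae, Wes, Jae, Ben, Zed, Cal, Tao, Pat}

1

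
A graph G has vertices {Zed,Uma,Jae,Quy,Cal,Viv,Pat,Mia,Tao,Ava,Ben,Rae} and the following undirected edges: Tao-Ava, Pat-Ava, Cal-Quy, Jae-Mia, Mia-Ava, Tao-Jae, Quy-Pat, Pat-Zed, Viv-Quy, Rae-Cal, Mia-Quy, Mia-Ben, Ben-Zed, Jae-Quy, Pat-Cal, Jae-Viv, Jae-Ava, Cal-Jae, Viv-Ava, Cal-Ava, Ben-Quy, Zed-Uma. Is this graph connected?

Starting from Zed and exploring outward reaches every vertex (Zed, Pat, Uma, Ben, Quy, Cal, Ava, Mia, Viv, Jae, Rae, Tao); the graph is connected.

Yes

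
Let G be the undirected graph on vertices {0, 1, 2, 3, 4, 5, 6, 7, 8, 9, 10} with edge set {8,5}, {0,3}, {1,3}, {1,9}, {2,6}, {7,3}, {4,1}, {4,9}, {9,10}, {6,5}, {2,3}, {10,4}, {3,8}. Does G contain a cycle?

Yes

The graph has 11 vertices, 13 edges, and 1 connected component.
Since 13 > 11 - 1, a cycle must exist; for instance 4-9-10-4.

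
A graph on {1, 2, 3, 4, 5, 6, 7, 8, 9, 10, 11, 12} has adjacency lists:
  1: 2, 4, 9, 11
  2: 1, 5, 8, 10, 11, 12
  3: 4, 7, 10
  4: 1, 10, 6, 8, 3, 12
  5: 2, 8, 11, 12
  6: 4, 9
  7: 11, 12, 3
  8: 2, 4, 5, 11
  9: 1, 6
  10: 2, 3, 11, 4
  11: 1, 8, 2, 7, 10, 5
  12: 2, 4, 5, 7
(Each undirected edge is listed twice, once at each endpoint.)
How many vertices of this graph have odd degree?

2

Degrees: 1:4, 2:6, 3:3, 4:6, 5:4, 6:2, 7:3, 8:4, 9:2, 10:4, 11:6, 12:4
Odd-degree vertices: 3, 7.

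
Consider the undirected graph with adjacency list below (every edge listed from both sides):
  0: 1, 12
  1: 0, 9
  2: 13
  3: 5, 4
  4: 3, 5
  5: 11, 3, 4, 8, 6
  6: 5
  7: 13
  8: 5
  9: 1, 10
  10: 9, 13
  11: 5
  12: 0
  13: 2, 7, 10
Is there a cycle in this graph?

|V| = 14, |E| = 13, number of components = 2.
One cycle is 3-5-4-3.

Yes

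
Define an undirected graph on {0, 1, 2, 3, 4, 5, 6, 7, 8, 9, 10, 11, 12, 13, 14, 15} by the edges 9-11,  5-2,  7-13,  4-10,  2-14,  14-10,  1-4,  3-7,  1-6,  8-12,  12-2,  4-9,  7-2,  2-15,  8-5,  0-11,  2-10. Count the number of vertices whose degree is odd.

Degrees: 0:1, 1:2, 2:6, 3:1, 4:3, 5:2, 6:1, 7:3, 8:2, 9:2, 10:3, 11:2, 12:2, 13:1, 14:2, 15:1
Odd-degree vertices: 0, 3, 4, 6, 7, 10, 13, 15.

8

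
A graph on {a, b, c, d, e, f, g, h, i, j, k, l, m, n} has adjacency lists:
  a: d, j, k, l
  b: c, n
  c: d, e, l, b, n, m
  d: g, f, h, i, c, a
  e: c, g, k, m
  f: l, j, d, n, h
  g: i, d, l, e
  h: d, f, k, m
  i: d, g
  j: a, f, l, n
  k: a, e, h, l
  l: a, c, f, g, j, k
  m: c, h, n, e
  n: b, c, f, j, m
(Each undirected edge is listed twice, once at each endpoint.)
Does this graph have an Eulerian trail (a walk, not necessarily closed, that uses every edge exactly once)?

Yes

Degrees: a:4, b:2, c:6, d:6, e:4, f:5, g:4, h:4, i:2, j:4, k:4, l:6, m:4, n:5
Odd-degree vertices: f, n (2 total).
The non-isolated vertices are connected and exactly 2 have odd degree, so an Eulerian trail exists (from f to n).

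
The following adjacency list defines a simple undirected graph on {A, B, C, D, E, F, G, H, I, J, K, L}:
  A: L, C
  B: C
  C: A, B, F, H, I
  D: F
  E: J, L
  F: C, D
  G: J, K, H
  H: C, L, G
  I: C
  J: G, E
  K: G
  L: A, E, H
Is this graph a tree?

|V| = 12, |E| = 13.
Connected but with 13 > 11 edges, so it has a cycle and is not a tree.

No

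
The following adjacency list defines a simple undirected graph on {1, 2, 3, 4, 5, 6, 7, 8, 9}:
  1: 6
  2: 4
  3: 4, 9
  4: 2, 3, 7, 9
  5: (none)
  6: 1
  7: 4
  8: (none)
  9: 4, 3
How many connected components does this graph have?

Component: {5}
Component: {8}
Component: {1, 6}
Component: {2, 3, 4, 7, 9}

4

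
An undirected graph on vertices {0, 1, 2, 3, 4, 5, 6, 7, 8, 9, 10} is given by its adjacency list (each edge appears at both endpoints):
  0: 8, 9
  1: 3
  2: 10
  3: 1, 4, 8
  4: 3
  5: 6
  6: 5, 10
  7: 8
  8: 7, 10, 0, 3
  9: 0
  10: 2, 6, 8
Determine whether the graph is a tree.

Yes

|V| = 11, |E| = 10.
It is connected with exactly 10 edges, hence acyclic — it is a tree.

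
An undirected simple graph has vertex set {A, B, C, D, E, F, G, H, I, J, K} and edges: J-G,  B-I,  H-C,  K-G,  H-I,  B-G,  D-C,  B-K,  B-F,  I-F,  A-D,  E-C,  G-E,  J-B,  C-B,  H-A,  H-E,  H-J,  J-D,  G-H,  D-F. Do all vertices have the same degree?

No

Degrees: A:2, B:6, C:4, D:4, E:3, F:3, G:5, H:6, I:3, J:4, K:2
Degrees are not all equal (e.g. deg(A)=2 but deg(B)=6); not regular.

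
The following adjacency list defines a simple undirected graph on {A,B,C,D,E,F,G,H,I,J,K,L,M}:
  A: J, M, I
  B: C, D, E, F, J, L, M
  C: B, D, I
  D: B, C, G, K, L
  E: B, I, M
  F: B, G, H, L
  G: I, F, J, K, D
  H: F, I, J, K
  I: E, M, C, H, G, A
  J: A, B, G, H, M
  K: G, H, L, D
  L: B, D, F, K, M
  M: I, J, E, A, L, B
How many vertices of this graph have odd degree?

Degrees: A:3, B:7, C:3, D:5, E:3, F:4, G:5, H:4, I:6, J:5, K:4, L:5, M:6
Odd-degree vertices: A, B, C, D, E, G, J, L.

8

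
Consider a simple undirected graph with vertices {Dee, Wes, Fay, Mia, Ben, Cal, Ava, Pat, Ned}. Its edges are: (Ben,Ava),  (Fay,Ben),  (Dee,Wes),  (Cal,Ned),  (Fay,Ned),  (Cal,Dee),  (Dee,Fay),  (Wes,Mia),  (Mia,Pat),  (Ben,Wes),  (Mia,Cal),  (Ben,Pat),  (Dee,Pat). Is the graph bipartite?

Partition the vertices as {Wes, Fay, Cal, Ava, Pat} vs {Dee, Mia, Ben, Ned}. Each listed edge has one endpoint in each part, so the graph is bipartite.

Yes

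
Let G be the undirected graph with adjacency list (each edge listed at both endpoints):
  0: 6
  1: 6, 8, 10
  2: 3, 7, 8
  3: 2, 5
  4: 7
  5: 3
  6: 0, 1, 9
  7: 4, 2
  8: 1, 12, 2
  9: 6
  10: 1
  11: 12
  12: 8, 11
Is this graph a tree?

The graph has 13 vertices and 12 edges.
It is connected with exactly 12 edges, hence acyclic — it is a tree.

Yes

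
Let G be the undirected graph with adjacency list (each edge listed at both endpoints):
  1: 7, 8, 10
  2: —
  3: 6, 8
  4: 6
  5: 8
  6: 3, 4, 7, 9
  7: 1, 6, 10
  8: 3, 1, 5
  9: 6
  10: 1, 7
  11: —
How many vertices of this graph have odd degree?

Degrees: 1:3, 2:0, 3:2, 4:1, 5:1, 6:4, 7:3, 8:3, 9:1, 10:2, 11:0
Odd-degree vertices: 1, 4, 5, 7, 8, 9.

6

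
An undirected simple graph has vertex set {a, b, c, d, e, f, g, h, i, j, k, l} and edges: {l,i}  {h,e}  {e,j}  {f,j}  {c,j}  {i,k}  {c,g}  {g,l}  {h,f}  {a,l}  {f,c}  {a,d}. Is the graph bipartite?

The cycle j-f-c-j has length 3, which is odd, so the graph is not bipartite.

No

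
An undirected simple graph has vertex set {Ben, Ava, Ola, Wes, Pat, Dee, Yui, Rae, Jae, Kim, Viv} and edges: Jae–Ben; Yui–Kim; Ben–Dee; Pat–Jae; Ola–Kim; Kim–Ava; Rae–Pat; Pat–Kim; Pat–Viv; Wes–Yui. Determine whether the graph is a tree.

Yes

The graph has 11 vertices and 10 edges.
It is connected with exactly 10 edges, hence acyclic — it is a tree.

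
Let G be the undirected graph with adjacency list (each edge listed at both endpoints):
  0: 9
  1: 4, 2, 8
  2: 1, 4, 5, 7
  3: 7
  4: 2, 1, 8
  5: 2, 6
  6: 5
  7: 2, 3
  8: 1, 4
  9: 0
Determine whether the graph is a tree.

No

|V| = 10, |E| = 10.
It is not connected, so it is not a tree.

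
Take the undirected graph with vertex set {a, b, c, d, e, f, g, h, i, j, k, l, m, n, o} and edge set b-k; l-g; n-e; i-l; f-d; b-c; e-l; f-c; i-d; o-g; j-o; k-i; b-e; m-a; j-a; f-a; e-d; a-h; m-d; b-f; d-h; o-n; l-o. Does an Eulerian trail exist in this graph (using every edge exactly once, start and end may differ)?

Degrees: a:4, b:4, c:2, d:5, e:4, f:4, g:2, h:2, i:3, j:2, k:2, l:4, m:2, n:2, o:4
Odd-degree vertices: d, i (2 total).
With 2 odd-degree vertices and all edges in one connected piece, an Eulerian trail exists (from d to i).

Yes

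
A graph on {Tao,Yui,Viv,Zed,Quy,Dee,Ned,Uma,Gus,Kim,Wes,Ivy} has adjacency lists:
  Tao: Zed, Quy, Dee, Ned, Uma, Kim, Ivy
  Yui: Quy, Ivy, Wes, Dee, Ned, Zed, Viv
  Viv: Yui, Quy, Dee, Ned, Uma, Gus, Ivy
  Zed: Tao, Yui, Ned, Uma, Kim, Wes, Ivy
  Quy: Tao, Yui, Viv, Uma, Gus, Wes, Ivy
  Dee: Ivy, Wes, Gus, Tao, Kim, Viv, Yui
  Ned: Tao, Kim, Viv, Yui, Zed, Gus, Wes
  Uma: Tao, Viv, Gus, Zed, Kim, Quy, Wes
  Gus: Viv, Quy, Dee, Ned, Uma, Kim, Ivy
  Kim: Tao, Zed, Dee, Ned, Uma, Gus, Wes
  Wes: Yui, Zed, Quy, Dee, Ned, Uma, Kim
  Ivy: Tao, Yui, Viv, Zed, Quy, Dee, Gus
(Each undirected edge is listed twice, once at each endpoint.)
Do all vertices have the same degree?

Degrees: Tao:7, Yui:7, Viv:7, Zed:7, Quy:7, Dee:7, Ned:7, Uma:7, Gus:7, Kim:7, Wes:7, Ivy:7
All degrees equal 7; the graph is regular.

Yes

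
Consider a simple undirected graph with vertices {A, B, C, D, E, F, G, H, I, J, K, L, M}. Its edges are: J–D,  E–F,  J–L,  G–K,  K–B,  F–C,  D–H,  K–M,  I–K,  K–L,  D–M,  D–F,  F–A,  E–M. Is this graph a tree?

No

|V| = 13, |E| = 14.
A tree on 13 vertices has exactly 12 edges; this graph has 14, so it contains a cycle and is not a tree.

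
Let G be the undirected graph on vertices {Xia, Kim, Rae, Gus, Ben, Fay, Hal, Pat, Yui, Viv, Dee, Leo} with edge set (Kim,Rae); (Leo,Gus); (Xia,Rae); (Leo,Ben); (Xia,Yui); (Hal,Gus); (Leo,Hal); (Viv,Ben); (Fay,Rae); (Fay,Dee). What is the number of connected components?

3

Component: {Pat}
Component: {Gus, Ben, Hal, Viv, Leo}
Component: {Xia, Kim, Rae, Fay, Yui, Dee}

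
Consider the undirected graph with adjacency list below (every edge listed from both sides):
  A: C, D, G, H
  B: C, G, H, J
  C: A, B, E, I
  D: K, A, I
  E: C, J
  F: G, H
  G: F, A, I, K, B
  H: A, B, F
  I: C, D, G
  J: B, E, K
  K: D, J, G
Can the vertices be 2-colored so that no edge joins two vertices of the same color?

Yes

Partition the vertices as {C, D, G, H, J} vs {A, B, E, F, I, K}. Each listed edge has one endpoint in each part, so the graph is bipartite.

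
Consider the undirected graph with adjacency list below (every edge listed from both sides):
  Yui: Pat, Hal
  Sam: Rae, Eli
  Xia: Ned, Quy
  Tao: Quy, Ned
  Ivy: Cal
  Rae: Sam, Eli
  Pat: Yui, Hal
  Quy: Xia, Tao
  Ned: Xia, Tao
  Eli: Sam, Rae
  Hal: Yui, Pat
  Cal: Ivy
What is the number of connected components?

4

Component: {Ivy, Cal}
Component: {Yui, Pat, Hal}
Component: {Sam, Rae, Eli}
Component: {Xia, Tao, Quy, Ned}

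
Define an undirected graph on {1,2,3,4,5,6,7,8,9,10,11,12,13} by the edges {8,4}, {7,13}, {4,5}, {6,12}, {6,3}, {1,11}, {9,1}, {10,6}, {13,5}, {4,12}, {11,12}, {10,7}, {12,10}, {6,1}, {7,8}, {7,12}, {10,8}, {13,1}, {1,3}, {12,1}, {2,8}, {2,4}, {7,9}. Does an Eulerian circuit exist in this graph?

No

Degrees: 1:6, 2:2, 3:2, 4:4, 5:2, 6:4, 7:5, 8:4, 9:2, 10:4, 11:2, 12:6, 13:3
7, 13 have odd degree; an Eulerian circuit needs every degree to be even, so none exists.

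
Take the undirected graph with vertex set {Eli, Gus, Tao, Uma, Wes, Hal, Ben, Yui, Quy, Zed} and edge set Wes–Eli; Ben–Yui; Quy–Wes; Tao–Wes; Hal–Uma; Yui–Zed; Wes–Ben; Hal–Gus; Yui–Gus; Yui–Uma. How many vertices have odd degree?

Degrees: Eli:1, Gus:2, Tao:1, Uma:2, Wes:4, Hal:2, Ben:2, Yui:4, Quy:1, Zed:1
Odd-degree vertices: Eli, Tao, Quy, Zed.

4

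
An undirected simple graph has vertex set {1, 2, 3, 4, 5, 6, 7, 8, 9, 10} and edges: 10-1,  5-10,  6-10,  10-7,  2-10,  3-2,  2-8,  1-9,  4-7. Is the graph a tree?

Yes

|V| = 10, |E| = 9.
Connected and |E| = |V| - 1, which characterizes a tree.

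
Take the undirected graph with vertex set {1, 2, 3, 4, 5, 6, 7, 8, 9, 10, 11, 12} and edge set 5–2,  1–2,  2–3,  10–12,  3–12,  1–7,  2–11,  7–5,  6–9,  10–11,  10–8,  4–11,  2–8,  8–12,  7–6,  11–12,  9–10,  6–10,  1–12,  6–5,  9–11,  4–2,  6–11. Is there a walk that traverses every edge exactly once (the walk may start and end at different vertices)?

Degrees: 1:3, 2:6, 3:2, 4:2, 5:3, 6:5, 7:3, 8:3, 9:3, 10:5, 11:6, 12:5
Odd-degree vertices: 1, 5, 6, 7, 8, 9, 10, 12 (8 total).
With 8 odd-degree vertices (more than two), no single trail can use every edge.

No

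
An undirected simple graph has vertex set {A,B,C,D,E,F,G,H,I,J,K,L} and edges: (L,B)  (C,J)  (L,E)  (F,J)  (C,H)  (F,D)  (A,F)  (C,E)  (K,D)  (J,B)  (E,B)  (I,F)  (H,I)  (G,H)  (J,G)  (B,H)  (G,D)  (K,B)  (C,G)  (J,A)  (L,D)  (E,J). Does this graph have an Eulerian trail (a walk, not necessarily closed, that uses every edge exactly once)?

Yes

Degrees: A:2, B:5, C:4, D:4, E:4, F:4, G:4, H:4, I:2, J:6, K:2, L:3
Odd-degree vertices: B, L (2 total).
The non-isolated vertices are connected and exactly 2 have odd degree, so an Eulerian trail exists (from B to L).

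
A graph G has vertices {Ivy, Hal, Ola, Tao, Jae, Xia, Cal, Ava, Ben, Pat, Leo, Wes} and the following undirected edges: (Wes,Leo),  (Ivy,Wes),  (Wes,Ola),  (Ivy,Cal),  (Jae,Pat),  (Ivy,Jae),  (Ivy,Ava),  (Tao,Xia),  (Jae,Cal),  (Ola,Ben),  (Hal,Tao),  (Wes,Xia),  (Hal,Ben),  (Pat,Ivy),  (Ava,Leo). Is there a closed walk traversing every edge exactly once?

Degrees: Ivy:5, Hal:2, Ola:2, Tao:2, Jae:3, Xia:2, Cal:2, Ava:2, Ben:2, Pat:2, Leo:2, Wes:4
Vertices with odd degree: Ivy, Jae. An Eulerian circuit requires all degrees even.

No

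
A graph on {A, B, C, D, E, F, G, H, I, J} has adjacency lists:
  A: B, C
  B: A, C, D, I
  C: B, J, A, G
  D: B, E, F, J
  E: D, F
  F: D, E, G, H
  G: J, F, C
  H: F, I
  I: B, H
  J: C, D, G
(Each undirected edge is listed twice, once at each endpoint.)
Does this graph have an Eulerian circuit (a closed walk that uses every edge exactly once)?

Degrees: A:2, B:4, C:4, D:4, E:2, F:4, G:3, H:2, I:2, J:3
Vertices with odd degree: G, J. An Eulerian circuit requires all degrees even.

No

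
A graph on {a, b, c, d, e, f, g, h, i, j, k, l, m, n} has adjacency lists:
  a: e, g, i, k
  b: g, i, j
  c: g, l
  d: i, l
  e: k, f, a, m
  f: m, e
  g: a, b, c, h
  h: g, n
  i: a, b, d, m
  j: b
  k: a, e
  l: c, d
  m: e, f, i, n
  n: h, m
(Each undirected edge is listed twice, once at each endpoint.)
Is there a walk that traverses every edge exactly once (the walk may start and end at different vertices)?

Degrees: a:4, b:3, c:2, d:2, e:4, f:2, g:4, h:2, i:4, j:1, k:2, l:2, m:4, n:2
Odd-degree vertices: b, j (2 total).
The non-isolated vertices are connected and exactly 2 have odd degree, so an Eulerian trail exists (from b to j).

Yes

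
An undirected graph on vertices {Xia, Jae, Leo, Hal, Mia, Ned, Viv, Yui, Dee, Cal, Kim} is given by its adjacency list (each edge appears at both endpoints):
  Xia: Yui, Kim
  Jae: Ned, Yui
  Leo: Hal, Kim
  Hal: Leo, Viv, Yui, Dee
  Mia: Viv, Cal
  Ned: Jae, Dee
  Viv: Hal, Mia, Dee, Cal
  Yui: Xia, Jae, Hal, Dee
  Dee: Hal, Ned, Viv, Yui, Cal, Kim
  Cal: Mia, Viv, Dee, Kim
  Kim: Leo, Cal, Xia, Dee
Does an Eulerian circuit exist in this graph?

Yes

Degrees: Xia:2, Jae:2, Leo:2, Hal:4, Mia:2, Ned:2, Viv:4, Yui:4, Dee:6, Cal:4, Kim:4
All degrees are even and the non-isolated vertices are connected — an Eulerian circuit exists.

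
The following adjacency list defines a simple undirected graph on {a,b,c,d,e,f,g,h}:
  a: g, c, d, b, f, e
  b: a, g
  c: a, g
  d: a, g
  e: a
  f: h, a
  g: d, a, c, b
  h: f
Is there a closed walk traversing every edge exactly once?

No

Degrees: a:6, b:2, c:2, d:2, e:1, f:2, g:4, h:1
e, h have odd degree; an Eulerian circuit needs every degree to be even, so none exists.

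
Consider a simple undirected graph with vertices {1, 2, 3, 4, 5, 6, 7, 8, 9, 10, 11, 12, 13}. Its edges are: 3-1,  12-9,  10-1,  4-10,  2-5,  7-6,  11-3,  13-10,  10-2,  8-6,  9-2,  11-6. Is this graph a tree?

|V| = 13, |E| = 12.
It is connected with exactly 12 edges, hence acyclic — it is a tree.

Yes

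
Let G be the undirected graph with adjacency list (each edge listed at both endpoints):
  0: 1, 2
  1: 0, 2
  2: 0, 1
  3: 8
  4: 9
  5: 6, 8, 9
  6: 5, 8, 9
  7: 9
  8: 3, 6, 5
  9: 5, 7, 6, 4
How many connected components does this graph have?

Component: {0, 1, 2}
Component: {3, 4, 5, 6, 7, 8, 9}

2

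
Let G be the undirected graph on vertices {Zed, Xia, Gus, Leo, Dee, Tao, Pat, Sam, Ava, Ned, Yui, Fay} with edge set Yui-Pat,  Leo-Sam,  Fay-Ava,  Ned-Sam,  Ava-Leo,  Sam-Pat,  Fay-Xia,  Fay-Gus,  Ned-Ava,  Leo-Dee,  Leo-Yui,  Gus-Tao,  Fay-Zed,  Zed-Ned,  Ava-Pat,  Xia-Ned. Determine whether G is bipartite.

Partition the vertices as {Leo, Tao, Pat, Ned, Fay} vs {Zed, Xia, Gus, Dee, Sam, Ava, Yui}. Each listed edge has one endpoint in each part, so the graph is bipartite.

Yes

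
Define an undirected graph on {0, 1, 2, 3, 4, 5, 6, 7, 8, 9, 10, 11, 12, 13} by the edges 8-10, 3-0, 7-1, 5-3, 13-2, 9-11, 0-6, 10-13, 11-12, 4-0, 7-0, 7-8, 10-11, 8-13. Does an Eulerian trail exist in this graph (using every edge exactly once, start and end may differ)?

No

Degrees: 0:4, 1:1, 2:1, 3:2, 4:1, 5:1, 6:1, 7:3, 8:3, 9:1, 10:3, 11:3, 12:1, 13:3
Odd-degree vertices: 1, 2, 4, 5, 6, 7, 8, 9, 10, 11, 12, 13 (12 total).
An Eulerian trail requires 0 or 2 odd-degree vertices; here there are 12.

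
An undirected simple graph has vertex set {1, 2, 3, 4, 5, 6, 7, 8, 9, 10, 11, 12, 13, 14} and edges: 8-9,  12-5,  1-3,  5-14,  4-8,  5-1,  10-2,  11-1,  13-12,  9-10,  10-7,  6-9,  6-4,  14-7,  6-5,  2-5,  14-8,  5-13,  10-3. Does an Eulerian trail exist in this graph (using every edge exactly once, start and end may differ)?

No

Degrees: 1:3, 2:2, 3:2, 4:2, 5:6, 6:3, 7:2, 8:3, 9:3, 10:4, 11:1, 12:2, 13:2, 14:3
Odd-degree vertices: 1, 6, 8, 9, 11, 14 (6 total).
With 6 odd-degree vertices (more than two), no single trail can use every edge.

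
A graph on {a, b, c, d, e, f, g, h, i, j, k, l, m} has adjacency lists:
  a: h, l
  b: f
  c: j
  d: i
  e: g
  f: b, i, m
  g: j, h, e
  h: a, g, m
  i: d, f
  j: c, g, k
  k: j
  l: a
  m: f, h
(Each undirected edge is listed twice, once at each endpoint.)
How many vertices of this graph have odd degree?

Degrees: a:2, b:1, c:1, d:1, e:1, f:3, g:3, h:3, i:2, j:3, k:1, l:1, m:2
Odd-degree vertices: b, c, d, e, f, g, h, j, k, l.

10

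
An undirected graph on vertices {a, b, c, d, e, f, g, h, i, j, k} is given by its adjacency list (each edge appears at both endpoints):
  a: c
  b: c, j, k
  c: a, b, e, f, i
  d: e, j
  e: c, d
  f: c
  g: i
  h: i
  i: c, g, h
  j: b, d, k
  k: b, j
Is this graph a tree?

The graph has 11 vertices and 12 edges.
Connected but with 12 > 10 edges, so it has a cycle and is not a tree.

No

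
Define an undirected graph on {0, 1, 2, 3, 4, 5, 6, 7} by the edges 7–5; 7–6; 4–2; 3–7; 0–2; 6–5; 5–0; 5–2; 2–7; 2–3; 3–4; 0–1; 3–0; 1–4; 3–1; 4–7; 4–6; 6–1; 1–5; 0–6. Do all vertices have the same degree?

Degrees: 0:5, 1:5, 2:5, 3:5, 4:5, 5:5, 6:5, 7:5
All degrees equal 5; the graph is regular.

Yes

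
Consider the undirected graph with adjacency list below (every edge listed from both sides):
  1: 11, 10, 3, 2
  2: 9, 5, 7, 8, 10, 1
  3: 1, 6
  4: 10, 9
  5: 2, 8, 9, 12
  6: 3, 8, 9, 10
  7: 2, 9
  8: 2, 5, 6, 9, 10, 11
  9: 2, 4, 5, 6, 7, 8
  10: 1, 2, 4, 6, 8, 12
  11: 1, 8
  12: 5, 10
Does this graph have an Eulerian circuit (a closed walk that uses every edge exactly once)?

Yes

Degrees: 1:4, 2:6, 3:2, 4:2, 5:4, 6:4, 7:2, 8:6, 9:6, 10:6, 11:2, 12:2
All degrees are even and the non-isolated vertices are connected — an Eulerian circuit exists.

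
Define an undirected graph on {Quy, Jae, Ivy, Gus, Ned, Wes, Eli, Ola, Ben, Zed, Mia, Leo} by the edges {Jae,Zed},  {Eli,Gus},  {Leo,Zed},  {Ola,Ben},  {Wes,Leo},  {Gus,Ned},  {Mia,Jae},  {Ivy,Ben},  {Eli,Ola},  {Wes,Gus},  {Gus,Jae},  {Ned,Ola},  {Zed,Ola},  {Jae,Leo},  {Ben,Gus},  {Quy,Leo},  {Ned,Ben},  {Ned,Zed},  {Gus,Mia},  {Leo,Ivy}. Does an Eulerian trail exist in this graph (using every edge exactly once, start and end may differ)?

Yes

Degrees: Quy:1, Jae:4, Ivy:2, Gus:6, Ned:4, Wes:2, Eli:2, Ola:4, Ben:4, Zed:4, Mia:2, Leo:5
Odd-degree vertices: Quy, Leo (2 total).
The non-isolated vertices are connected and exactly 2 have odd degree, so an Eulerian trail exists (from Quy to Leo).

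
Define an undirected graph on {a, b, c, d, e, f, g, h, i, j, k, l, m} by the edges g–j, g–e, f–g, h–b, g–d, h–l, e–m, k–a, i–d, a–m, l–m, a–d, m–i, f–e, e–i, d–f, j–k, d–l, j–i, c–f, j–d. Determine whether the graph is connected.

Yes

Starting from a and exploring outward reaches every vertex (a, d, m, k, f, i, l, j, g, e, c, h, b); the graph is connected.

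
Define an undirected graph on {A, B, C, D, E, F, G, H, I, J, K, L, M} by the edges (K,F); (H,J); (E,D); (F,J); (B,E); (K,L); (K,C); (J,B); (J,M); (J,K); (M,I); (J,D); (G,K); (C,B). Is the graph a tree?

The graph has 13 vertices and 14 edges.
It is not connected, so it is not a tree.

No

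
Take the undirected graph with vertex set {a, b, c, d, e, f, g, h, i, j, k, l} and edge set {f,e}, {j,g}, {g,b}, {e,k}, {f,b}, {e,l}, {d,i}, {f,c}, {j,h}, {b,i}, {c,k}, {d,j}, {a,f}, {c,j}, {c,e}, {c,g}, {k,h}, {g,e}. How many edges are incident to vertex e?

Neighbors of e: c, f, g, k, l.

5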